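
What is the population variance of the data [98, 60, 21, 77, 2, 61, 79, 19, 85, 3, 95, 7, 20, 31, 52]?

1111.1556

Step 1: Compute the mean: (98 + 60 + 21 + 77 + 2 + 61 + 79 + 19 + 85 + 3 + 95 + 7 + 20 + 31 + 52) / 15 = 47.3333
Step 2: Compute squared deviations from the mean:
  (98 - 47.3333)^2 = 2567.1111
  (60 - 47.3333)^2 = 160.4444
  (21 - 47.3333)^2 = 693.4444
  (77 - 47.3333)^2 = 880.1111
  (2 - 47.3333)^2 = 2055.1111
  (61 - 47.3333)^2 = 186.7778
  (79 - 47.3333)^2 = 1002.7778
  (19 - 47.3333)^2 = 802.7778
  (85 - 47.3333)^2 = 1418.7778
  (3 - 47.3333)^2 = 1965.4444
  (95 - 47.3333)^2 = 2272.1111
  (7 - 47.3333)^2 = 1626.7778
  (20 - 47.3333)^2 = 747.1111
  (31 - 47.3333)^2 = 266.7778
  (52 - 47.3333)^2 = 21.7778
Step 3: Sum of squared deviations = 16667.3333
Step 4: Population variance = 16667.3333 / 15 = 1111.1556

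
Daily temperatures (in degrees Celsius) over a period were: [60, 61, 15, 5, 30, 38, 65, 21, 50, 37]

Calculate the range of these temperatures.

60

Step 1: Identify the maximum value: max = 65
Step 2: Identify the minimum value: min = 5
Step 3: Range = max - min = 65 - 5 = 60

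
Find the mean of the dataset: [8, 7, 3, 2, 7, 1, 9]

5.2857

Step 1: Sum all values: 8 + 7 + 3 + 2 + 7 + 1 + 9 = 37
Step 2: Count the number of values: n = 7
Step 3: Mean = sum / n = 37 / 7 = 5.2857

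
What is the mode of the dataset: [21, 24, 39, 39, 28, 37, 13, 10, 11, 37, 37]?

37

Step 1: Count the frequency of each value:
  10: appears 1 time(s)
  11: appears 1 time(s)
  13: appears 1 time(s)
  21: appears 1 time(s)
  24: appears 1 time(s)
  28: appears 1 time(s)
  37: appears 3 time(s)
  39: appears 2 time(s)
Step 2: The value 37 appears most frequently (3 times).
Step 3: Mode = 37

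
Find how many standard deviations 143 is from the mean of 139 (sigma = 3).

1.3333

Step 1: Recall the z-score formula: z = (x - mu) / sigma
Step 2: Substitute values: z = (143 - 139) / 3
Step 3: z = 4 / 3 = 1.3333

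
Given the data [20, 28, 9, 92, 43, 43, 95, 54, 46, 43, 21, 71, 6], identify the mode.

43

Step 1: Count the frequency of each value:
  6: appears 1 time(s)
  9: appears 1 time(s)
  20: appears 1 time(s)
  21: appears 1 time(s)
  28: appears 1 time(s)
  43: appears 3 time(s)
  46: appears 1 time(s)
  54: appears 1 time(s)
  71: appears 1 time(s)
  92: appears 1 time(s)
  95: appears 1 time(s)
Step 2: The value 43 appears most frequently (3 times).
Step 3: Mode = 43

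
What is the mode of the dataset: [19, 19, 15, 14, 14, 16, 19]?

19

Step 1: Count the frequency of each value:
  14: appears 2 time(s)
  15: appears 1 time(s)
  16: appears 1 time(s)
  19: appears 3 time(s)
Step 2: The value 19 appears most frequently (3 times).
Step 3: Mode = 19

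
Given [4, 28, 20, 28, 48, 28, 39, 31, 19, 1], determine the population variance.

186.44

Step 1: Compute the mean: (4 + 28 + 20 + 28 + 48 + 28 + 39 + 31 + 19 + 1) / 10 = 24.6
Step 2: Compute squared deviations from the mean:
  (4 - 24.6)^2 = 424.36
  (28 - 24.6)^2 = 11.56
  (20 - 24.6)^2 = 21.16
  (28 - 24.6)^2 = 11.56
  (48 - 24.6)^2 = 547.56
  (28 - 24.6)^2 = 11.56
  (39 - 24.6)^2 = 207.36
  (31 - 24.6)^2 = 40.96
  (19 - 24.6)^2 = 31.36
  (1 - 24.6)^2 = 556.96
Step 3: Sum of squared deviations = 1864.4
Step 4: Population variance = 1864.4 / 10 = 186.44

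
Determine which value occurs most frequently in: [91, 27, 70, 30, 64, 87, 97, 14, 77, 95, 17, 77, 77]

77

Step 1: Count the frequency of each value:
  14: appears 1 time(s)
  17: appears 1 time(s)
  27: appears 1 time(s)
  30: appears 1 time(s)
  64: appears 1 time(s)
  70: appears 1 time(s)
  77: appears 3 time(s)
  87: appears 1 time(s)
  91: appears 1 time(s)
  95: appears 1 time(s)
  97: appears 1 time(s)
Step 2: The value 77 appears most frequently (3 times).
Step 3: Mode = 77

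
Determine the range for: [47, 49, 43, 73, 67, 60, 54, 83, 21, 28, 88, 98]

77

Step 1: Identify the maximum value: max = 98
Step 2: Identify the minimum value: min = 21
Step 3: Range = max - min = 98 - 21 = 77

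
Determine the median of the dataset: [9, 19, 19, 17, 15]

17

Step 1: Sort the data in ascending order: [9, 15, 17, 19, 19]
Step 2: The number of values is n = 5.
Step 3: Since n is odd, the median is the middle value at position 3: 17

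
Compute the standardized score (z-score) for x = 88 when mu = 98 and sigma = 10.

-1

Step 1: Recall the z-score formula: z = (x - mu) / sigma
Step 2: Substitute values: z = (88 - 98) / 10
Step 3: z = -10 / 10 = -1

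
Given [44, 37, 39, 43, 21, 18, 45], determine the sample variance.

124.9048

Step 1: Compute the mean: (44 + 37 + 39 + 43 + 21 + 18 + 45) / 7 = 35.2857
Step 2: Compute squared deviations from the mean:
  (44 - 35.2857)^2 = 75.9388
  (37 - 35.2857)^2 = 2.9388
  (39 - 35.2857)^2 = 13.7959
  (43 - 35.2857)^2 = 59.5102
  (21 - 35.2857)^2 = 204.0816
  (18 - 35.2857)^2 = 298.7959
  (45 - 35.2857)^2 = 94.3673
Step 3: Sum of squared deviations = 749.4286
Step 4: Sample variance = 749.4286 / 6 = 124.9048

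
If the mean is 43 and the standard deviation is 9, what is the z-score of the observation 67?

2.6667

Step 1: Recall the z-score formula: z = (x - mu) / sigma
Step 2: Substitute values: z = (67 - 43) / 9
Step 3: z = 24 / 9 = 2.6667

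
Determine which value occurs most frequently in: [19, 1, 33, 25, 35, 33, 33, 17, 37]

33

Step 1: Count the frequency of each value:
  1: appears 1 time(s)
  17: appears 1 time(s)
  19: appears 1 time(s)
  25: appears 1 time(s)
  33: appears 3 time(s)
  35: appears 1 time(s)
  37: appears 1 time(s)
Step 2: The value 33 appears most frequently (3 times).
Step 3: Mode = 33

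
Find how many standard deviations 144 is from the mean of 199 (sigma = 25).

-2.2

Step 1: Recall the z-score formula: z = (x - mu) / sigma
Step 2: Substitute values: z = (144 - 199) / 25
Step 3: z = -55 / 25 = -2.2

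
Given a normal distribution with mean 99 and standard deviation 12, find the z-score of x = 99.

0

Step 1: Recall the z-score formula: z = (x - mu) / sigma
Step 2: Substitute values: z = (99 - 99) / 12
Step 3: z = 0 / 12 = 0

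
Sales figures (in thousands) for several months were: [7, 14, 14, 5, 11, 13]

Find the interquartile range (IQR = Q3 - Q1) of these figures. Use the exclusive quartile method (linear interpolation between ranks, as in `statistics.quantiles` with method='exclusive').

7.5

Step 1: Sort the data: [5, 7, 11, 13, 14, 14]
Step 2: n = 6
Step 3: Using the exclusive quartile method:
  Q1 = 6.5
  Q2 (median) = 12
  Q3 = 14
  IQR = Q3 - Q1 = 14 - 6.5 = 7.5
Step 4: IQR = 7.5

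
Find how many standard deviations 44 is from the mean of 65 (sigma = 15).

-1.4

Step 1: Recall the z-score formula: z = (x - mu) / sigma
Step 2: Substitute values: z = (44 - 65) / 15
Step 3: z = -21 / 15 = -1.4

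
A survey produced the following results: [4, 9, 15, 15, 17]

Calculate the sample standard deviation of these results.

5.3852

Step 1: Compute the mean: 12
Step 2: Sum of squared deviations from the mean: 116
Step 3: Sample variance = 116 / 4 = 29
Step 4: Standard deviation = sqrt(29) = 5.3852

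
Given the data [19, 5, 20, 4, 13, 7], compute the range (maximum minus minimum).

16

Step 1: Identify the maximum value: max = 20
Step 2: Identify the minimum value: min = 4
Step 3: Range = max - min = 20 - 4 = 16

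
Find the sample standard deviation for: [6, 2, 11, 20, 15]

7.1204

Step 1: Compute the mean: 10.8
Step 2: Sum of squared deviations from the mean: 202.8
Step 3: Sample variance = 202.8 / 4 = 50.7
Step 4: Standard deviation = sqrt(50.7) = 7.1204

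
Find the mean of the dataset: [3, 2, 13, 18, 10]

9.2

Step 1: Sum all values: 3 + 2 + 13 + 18 + 10 = 46
Step 2: Count the number of values: n = 5
Step 3: Mean = sum / n = 46 / 5 = 9.2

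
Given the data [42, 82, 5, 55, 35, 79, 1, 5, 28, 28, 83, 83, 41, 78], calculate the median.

41.5

Step 1: Sort the data in ascending order: [1, 5, 5, 28, 28, 35, 41, 42, 55, 78, 79, 82, 83, 83]
Step 2: The number of values is n = 14.
Step 3: Since n is even, the median is the average of positions 7 and 8:
  Median = (41 + 42) / 2 = 41.5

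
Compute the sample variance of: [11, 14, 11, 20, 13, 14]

10.9667

Step 1: Compute the mean: (11 + 14 + 11 + 20 + 13 + 14) / 6 = 13.8333
Step 2: Compute squared deviations from the mean:
  (11 - 13.8333)^2 = 8.0278
  (14 - 13.8333)^2 = 0.0278
  (11 - 13.8333)^2 = 8.0278
  (20 - 13.8333)^2 = 38.0278
  (13 - 13.8333)^2 = 0.6944
  (14 - 13.8333)^2 = 0.0278
Step 3: Sum of squared deviations = 54.8333
Step 4: Sample variance = 54.8333 / 5 = 10.9667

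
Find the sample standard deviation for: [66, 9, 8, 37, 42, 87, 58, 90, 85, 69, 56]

28.7987

Step 1: Compute the mean: 55.1818
Step 2: Sum of squared deviations from the mean: 8293.6364
Step 3: Sample variance = 8293.6364 / 10 = 829.3636
Step 4: Standard deviation = sqrt(829.3636) = 28.7987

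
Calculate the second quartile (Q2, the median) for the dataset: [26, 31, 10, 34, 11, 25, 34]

26

Step 1: Sort the data: [10, 11, 25, 26, 31, 34, 34]
Step 2: n = 7
Step 3: Q2 is the median. Since n is odd, it is the middle value at position 4: 26
Step 4: Q2 = 26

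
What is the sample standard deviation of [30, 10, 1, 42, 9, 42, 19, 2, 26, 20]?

14.9477

Step 1: Compute the mean: 20.1
Step 2: Sum of squared deviations from the mean: 2010.9
Step 3: Sample variance = 2010.9 / 9 = 223.4333
Step 4: Standard deviation = sqrt(223.4333) = 14.9477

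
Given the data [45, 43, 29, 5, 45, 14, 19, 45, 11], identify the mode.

45

Step 1: Count the frequency of each value:
  5: appears 1 time(s)
  11: appears 1 time(s)
  14: appears 1 time(s)
  19: appears 1 time(s)
  29: appears 1 time(s)
  43: appears 1 time(s)
  45: appears 3 time(s)
Step 2: The value 45 appears most frequently (3 times).
Step 3: Mode = 45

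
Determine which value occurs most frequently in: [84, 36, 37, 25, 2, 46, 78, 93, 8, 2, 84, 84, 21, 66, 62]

84

Step 1: Count the frequency of each value:
  2: appears 2 time(s)
  8: appears 1 time(s)
  21: appears 1 time(s)
  25: appears 1 time(s)
  36: appears 1 time(s)
  37: appears 1 time(s)
  46: appears 1 time(s)
  62: appears 1 time(s)
  66: appears 1 time(s)
  78: appears 1 time(s)
  84: appears 3 time(s)
  93: appears 1 time(s)
Step 2: The value 84 appears most frequently (3 times).
Step 3: Mode = 84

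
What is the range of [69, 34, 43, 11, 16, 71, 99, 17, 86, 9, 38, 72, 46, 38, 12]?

90

Step 1: Identify the maximum value: max = 99
Step 2: Identify the minimum value: min = 9
Step 3: Range = max - min = 99 - 9 = 90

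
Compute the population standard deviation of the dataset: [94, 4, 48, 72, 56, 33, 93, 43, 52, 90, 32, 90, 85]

27.6863

Step 1: Compute the mean: 60.9231
Step 2: Sum of squared deviations from the mean: 9964.9231
Step 3: Population variance = 9964.9231 / 13 = 766.5325
Step 4: Standard deviation = sqrt(766.5325) = 27.6863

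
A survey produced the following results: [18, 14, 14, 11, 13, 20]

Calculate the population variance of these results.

9.3333

Step 1: Compute the mean: (18 + 14 + 14 + 11 + 13 + 20) / 6 = 15
Step 2: Compute squared deviations from the mean:
  (18 - 15)^2 = 9
  (14 - 15)^2 = 1
  (14 - 15)^2 = 1
  (11 - 15)^2 = 16
  (13 - 15)^2 = 4
  (20 - 15)^2 = 25
Step 3: Sum of squared deviations = 56
Step 4: Population variance = 56 / 6 = 9.3333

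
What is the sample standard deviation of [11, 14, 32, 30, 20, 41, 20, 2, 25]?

11.8638

Step 1: Compute the mean: 21.6667
Step 2: Sum of squared deviations from the mean: 1126
Step 3: Sample variance = 1126 / 8 = 140.75
Step 4: Standard deviation = sqrt(140.75) = 11.8638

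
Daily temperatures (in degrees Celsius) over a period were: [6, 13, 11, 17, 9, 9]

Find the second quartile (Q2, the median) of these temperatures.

10

Step 1: Sort the data: [6, 9, 9, 11, 13, 17]
Step 2: n = 6
Step 3: Q2 is the median. Since n is even, it is the average of the values at positions 3 and 4:
  Q2 = (9 + 11) / 2 = 10
Step 4: Q2 = 10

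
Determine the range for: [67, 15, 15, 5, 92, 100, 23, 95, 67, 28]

95

Step 1: Identify the maximum value: max = 100
Step 2: Identify the minimum value: min = 5
Step 3: Range = max - min = 100 - 5 = 95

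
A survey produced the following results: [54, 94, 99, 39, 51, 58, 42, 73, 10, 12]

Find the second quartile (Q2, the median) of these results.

52.5

Step 1: Sort the data: [10, 12, 39, 42, 51, 54, 58, 73, 94, 99]
Step 2: n = 10
Step 3: Q2 is the median. Since n is even, it is the average of the values at positions 5 and 6:
  Q2 = (51 + 54) / 2 = 52.5
Step 4: Q2 = 52.5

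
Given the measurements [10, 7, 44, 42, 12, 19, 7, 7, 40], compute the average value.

20.8889

Step 1: Sum all values: 10 + 7 + 44 + 42 + 12 + 19 + 7 + 7 + 40 = 188
Step 2: Count the number of values: n = 9
Step 3: Mean = sum / n = 188 / 9 = 20.8889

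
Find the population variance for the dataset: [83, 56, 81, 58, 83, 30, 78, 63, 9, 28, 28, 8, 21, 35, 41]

666.56

Step 1: Compute the mean: (83 + 56 + 81 + 58 + 83 + 30 + 78 + 63 + 9 + 28 + 28 + 8 + 21 + 35 + 41) / 15 = 46.8
Step 2: Compute squared deviations from the mean:
  (83 - 46.8)^2 = 1310.44
  (56 - 46.8)^2 = 84.64
  (81 - 46.8)^2 = 1169.64
  (58 - 46.8)^2 = 125.44
  (83 - 46.8)^2 = 1310.44
  (30 - 46.8)^2 = 282.24
  (78 - 46.8)^2 = 973.44
  (63 - 46.8)^2 = 262.44
  (9 - 46.8)^2 = 1428.84
  (28 - 46.8)^2 = 353.44
  (28 - 46.8)^2 = 353.44
  (8 - 46.8)^2 = 1505.44
  (21 - 46.8)^2 = 665.64
  (35 - 46.8)^2 = 139.24
  (41 - 46.8)^2 = 33.64
Step 3: Sum of squared deviations = 9998.4
Step 4: Population variance = 9998.4 / 15 = 666.56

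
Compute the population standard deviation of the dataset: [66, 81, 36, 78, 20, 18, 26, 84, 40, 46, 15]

25.3136

Step 1: Compute the mean: 46.3636
Step 2: Sum of squared deviations from the mean: 7048.5455
Step 3: Population variance = 7048.5455 / 11 = 640.7769
Step 4: Standard deviation = sqrt(640.7769) = 25.3136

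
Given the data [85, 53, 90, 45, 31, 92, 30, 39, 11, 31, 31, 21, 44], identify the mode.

31

Step 1: Count the frequency of each value:
  11: appears 1 time(s)
  21: appears 1 time(s)
  30: appears 1 time(s)
  31: appears 3 time(s)
  39: appears 1 time(s)
  44: appears 1 time(s)
  45: appears 1 time(s)
  53: appears 1 time(s)
  85: appears 1 time(s)
  90: appears 1 time(s)
  92: appears 1 time(s)
Step 2: The value 31 appears most frequently (3 times).
Step 3: Mode = 31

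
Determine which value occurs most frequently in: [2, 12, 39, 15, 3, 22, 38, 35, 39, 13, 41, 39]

39

Step 1: Count the frequency of each value:
  2: appears 1 time(s)
  3: appears 1 time(s)
  12: appears 1 time(s)
  13: appears 1 time(s)
  15: appears 1 time(s)
  22: appears 1 time(s)
  35: appears 1 time(s)
  38: appears 1 time(s)
  39: appears 3 time(s)
  41: appears 1 time(s)
Step 2: The value 39 appears most frequently (3 times).
Step 3: Mode = 39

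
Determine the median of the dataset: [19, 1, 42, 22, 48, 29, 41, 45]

35

Step 1: Sort the data in ascending order: [1, 19, 22, 29, 41, 42, 45, 48]
Step 2: The number of values is n = 8.
Step 3: Since n is even, the median is the average of positions 4 and 5:
  Median = (29 + 41) / 2 = 35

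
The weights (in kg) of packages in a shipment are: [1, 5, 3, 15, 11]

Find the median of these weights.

5

Step 1: Sort the data in ascending order: [1, 3, 5, 11, 15]
Step 2: The number of values is n = 5.
Step 3: Since n is odd, the median is the middle value at position 3: 5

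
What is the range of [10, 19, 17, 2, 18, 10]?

17

Step 1: Identify the maximum value: max = 19
Step 2: Identify the minimum value: min = 2
Step 3: Range = max - min = 19 - 2 = 17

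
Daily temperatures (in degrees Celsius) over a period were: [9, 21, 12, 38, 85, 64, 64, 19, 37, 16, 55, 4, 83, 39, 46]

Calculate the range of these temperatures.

81

Step 1: Identify the maximum value: max = 85
Step 2: Identify the minimum value: min = 4
Step 3: Range = max - min = 85 - 4 = 81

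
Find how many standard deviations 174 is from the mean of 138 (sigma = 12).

3

Step 1: Recall the z-score formula: z = (x - mu) / sigma
Step 2: Substitute values: z = (174 - 138) / 12
Step 3: z = 36 / 12 = 3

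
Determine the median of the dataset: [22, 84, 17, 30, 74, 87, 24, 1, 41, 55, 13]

30

Step 1: Sort the data in ascending order: [1, 13, 17, 22, 24, 30, 41, 55, 74, 84, 87]
Step 2: The number of values is n = 11.
Step 3: Since n is odd, the median is the middle value at position 6: 30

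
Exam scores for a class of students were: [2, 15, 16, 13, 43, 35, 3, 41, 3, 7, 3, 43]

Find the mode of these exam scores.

3

Step 1: Count the frequency of each value:
  2: appears 1 time(s)
  3: appears 3 time(s)
  7: appears 1 time(s)
  13: appears 1 time(s)
  15: appears 1 time(s)
  16: appears 1 time(s)
  35: appears 1 time(s)
  41: appears 1 time(s)
  43: appears 2 time(s)
Step 2: The value 3 appears most frequently (3 times).
Step 3: Mode = 3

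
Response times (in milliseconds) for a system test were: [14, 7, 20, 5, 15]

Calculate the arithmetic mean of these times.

12.2

Step 1: Sum all values: 14 + 7 + 20 + 5 + 15 = 61
Step 2: Count the number of values: n = 5
Step 3: Mean = sum / n = 61 / 5 = 12.2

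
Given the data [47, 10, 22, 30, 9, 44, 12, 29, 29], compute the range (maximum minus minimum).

38

Step 1: Identify the maximum value: max = 47
Step 2: Identify the minimum value: min = 9
Step 3: Range = max - min = 47 - 9 = 38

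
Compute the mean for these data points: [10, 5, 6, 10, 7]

7.6

Step 1: Sum all values: 10 + 5 + 6 + 10 + 7 = 38
Step 2: Count the number of values: n = 5
Step 3: Mean = sum / n = 38 / 5 = 7.6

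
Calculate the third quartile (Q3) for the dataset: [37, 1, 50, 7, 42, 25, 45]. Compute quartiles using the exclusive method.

45

Step 1: Sort the data: [1, 7, 25, 37, 42, 45, 50]
Step 2: n = 7
Step 3: Using the exclusive quartile method:
  Q1 = 7
  Q2 (median) = 37
  Q3 = 45
  IQR = Q3 - Q1 = 45 - 7 = 38
Step 4: Q3 = 45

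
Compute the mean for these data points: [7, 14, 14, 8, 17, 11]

11.8333

Step 1: Sum all values: 7 + 14 + 14 + 8 + 17 + 11 = 71
Step 2: Count the number of values: n = 6
Step 3: Mean = sum / n = 71 / 6 = 11.8333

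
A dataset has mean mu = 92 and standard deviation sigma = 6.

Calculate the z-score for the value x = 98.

1

Step 1: Recall the z-score formula: z = (x - mu) / sigma
Step 2: Substitute values: z = (98 - 92) / 6
Step 3: z = 6 / 6 = 1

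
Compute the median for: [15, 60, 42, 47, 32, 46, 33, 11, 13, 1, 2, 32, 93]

32

Step 1: Sort the data in ascending order: [1, 2, 11, 13, 15, 32, 32, 33, 42, 46, 47, 60, 93]
Step 2: The number of values is n = 13.
Step 3: Since n is odd, the median is the middle value at position 7: 32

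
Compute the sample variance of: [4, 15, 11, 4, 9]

22.3

Step 1: Compute the mean: (4 + 15 + 11 + 4 + 9) / 5 = 8.6
Step 2: Compute squared deviations from the mean:
  (4 - 8.6)^2 = 21.16
  (15 - 8.6)^2 = 40.96
  (11 - 8.6)^2 = 5.76
  (4 - 8.6)^2 = 21.16
  (9 - 8.6)^2 = 0.16
Step 3: Sum of squared deviations = 89.2
Step 4: Sample variance = 89.2 / 4 = 22.3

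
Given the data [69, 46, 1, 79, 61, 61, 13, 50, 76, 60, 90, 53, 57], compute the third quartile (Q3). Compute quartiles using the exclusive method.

72.5

Step 1: Sort the data: [1, 13, 46, 50, 53, 57, 60, 61, 61, 69, 76, 79, 90]
Step 2: n = 13
Step 3: Using the exclusive quartile method:
  Q1 = 48
  Q2 (median) = 60
  Q3 = 72.5
  IQR = Q3 - Q1 = 72.5 - 48 = 24.5
Step 4: Q3 = 72.5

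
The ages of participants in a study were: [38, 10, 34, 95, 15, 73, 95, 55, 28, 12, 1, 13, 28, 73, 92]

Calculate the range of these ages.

94

Step 1: Identify the maximum value: max = 95
Step 2: Identify the minimum value: min = 1
Step 3: Range = max - min = 95 - 1 = 94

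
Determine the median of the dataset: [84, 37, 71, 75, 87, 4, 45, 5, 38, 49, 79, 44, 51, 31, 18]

45

Step 1: Sort the data in ascending order: [4, 5, 18, 31, 37, 38, 44, 45, 49, 51, 71, 75, 79, 84, 87]
Step 2: The number of values is n = 15.
Step 3: Since n is odd, the median is the middle value at position 8: 45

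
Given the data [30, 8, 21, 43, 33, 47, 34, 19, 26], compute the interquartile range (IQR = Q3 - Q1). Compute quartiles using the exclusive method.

18.5

Step 1: Sort the data: [8, 19, 21, 26, 30, 33, 34, 43, 47]
Step 2: n = 9
Step 3: Using the exclusive quartile method:
  Q1 = 20
  Q2 (median) = 30
  Q3 = 38.5
  IQR = Q3 - Q1 = 38.5 - 20 = 18.5
Step 4: IQR = 18.5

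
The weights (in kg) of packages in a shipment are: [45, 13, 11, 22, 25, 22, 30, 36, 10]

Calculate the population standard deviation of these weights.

11.1333

Step 1: Compute the mean: 23.7778
Step 2: Sum of squared deviations from the mean: 1115.5556
Step 3: Population variance = 1115.5556 / 9 = 123.9506
Step 4: Standard deviation = sqrt(123.9506) = 11.1333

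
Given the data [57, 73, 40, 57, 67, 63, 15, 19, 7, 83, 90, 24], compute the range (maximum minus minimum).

83

Step 1: Identify the maximum value: max = 90
Step 2: Identify the minimum value: min = 7
Step 3: Range = max - min = 90 - 7 = 83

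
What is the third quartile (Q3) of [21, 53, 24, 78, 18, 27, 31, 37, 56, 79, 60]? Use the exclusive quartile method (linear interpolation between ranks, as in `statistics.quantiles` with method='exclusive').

60

Step 1: Sort the data: [18, 21, 24, 27, 31, 37, 53, 56, 60, 78, 79]
Step 2: n = 11
Step 3: Using the exclusive quartile method:
  Q1 = 24
  Q2 (median) = 37
  Q3 = 60
  IQR = Q3 - Q1 = 60 - 24 = 36
Step 4: Q3 = 60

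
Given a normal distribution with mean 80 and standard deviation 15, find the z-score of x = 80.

0

Step 1: Recall the z-score formula: z = (x - mu) / sigma
Step 2: Substitute values: z = (80 - 80) / 15
Step 3: z = 0 / 15 = 0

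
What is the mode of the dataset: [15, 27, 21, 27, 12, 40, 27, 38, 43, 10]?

27

Step 1: Count the frequency of each value:
  10: appears 1 time(s)
  12: appears 1 time(s)
  15: appears 1 time(s)
  21: appears 1 time(s)
  27: appears 3 time(s)
  38: appears 1 time(s)
  40: appears 1 time(s)
  43: appears 1 time(s)
Step 2: The value 27 appears most frequently (3 times).
Step 3: Mode = 27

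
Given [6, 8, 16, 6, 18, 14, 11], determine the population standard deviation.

4.4949

Step 1: Compute the mean: 11.2857
Step 2: Sum of squared deviations from the mean: 141.4286
Step 3: Population variance = 141.4286 / 7 = 20.2041
Step 4: Standard deviation = sqrt(20.2041) = 4.4949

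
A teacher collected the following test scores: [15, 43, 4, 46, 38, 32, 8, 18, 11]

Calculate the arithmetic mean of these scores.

23.8889

Step 1: Sum all values: 15 + 43 + 4 + 46 + 38 + 32 + 8 + 18 + 11 = 215
Step 2: Count the number of values: n = 9
Step 3: Mean = sum / n = 215 / 9 = 23.8889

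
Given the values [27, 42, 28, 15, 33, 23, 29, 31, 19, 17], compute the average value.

26.4

Step 1: Sum all values: 27 + 42 + 28 + 15 + 33 + 23 + 29 + 31 + 19 + 17 = 264
Step 2: Count the number of values: n = 10
Step 3: Mean = sum / n = 264 / 10 = 26.4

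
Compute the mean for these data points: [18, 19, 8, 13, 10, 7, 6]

11.5714

Step 1: Sum all values: 18 + 19 + 8 + 13 + 10 + 7 + 6 = 81
Step 2: Count the number of values: n = 7
Step 3: Mean = sum / n = 81 / 7 = 11.5714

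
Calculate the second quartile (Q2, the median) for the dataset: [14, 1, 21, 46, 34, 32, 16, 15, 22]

21

Step 1: Sort the data: [1, 14, 15, 16, 21, 22, 32, 34, 46]
Step 2: n = 9
Step 3: Q2 is the median. Since n is odd, it is the middle value at position 5: 21
Step 4: Q2 = 21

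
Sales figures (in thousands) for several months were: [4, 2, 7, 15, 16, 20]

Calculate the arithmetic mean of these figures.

10.6667

Step 1: Sum all values: 4 + 2 + 7 + 15 + 16 + 20 = 64
Step 2: Count the number of values: n = 6
Step 3: Mean = sum / n = 64 / 6 = 10.6667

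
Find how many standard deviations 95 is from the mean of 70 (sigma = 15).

1.6667

Step 1: Recall the z-score formula: z = (x - mu) / sigma
Step 2: Substitute values: z = (95 - 70) / 15
Step 3: z = 25 / 15 = 1.6667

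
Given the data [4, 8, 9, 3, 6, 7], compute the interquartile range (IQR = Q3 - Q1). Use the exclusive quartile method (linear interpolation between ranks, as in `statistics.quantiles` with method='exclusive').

4.5

Step 1: Sort the data: [3, 4, 6, 7, 8, 9]
Step 2: n = 6
Step 3: Using the exclusive quartile method:
  Q1 = 3.75
  Q2 (median) = 6.5
  Q3 = 8.25
  IQR = Q3 - Q1 = 8.25 - 3.75 = 4.5
Step 4: IQR = 4.5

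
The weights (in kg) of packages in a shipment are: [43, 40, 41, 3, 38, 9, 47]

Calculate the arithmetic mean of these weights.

31.5714

Step 1: Sum all values: 43 + 40 + 41 + 3 + 38 + 9 + 47 = 221
Step 2: Count the number of values: n = 7
Step 3: Mean = sum / n = 221 / 7 = 31.5714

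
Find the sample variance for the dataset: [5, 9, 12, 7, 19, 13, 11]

20.8095

Step 1: Compute the mean: (5 + 9 + 12 + 7 + 19 + 13 + 11) / 7 = 10.8571
Step 2: Compute squared deviations from the mean:
  (5 - 10.8571)^2 = 34.3061
  (9 - 10.8571)^2 = 3.449
  (12 - 10.8571)^2 = 1.3061
  (7 - 10.8571)^2 = 14.8776
  (19 - 10.8571)^2 = 66.3061
  (13 - 10.8571)^2 = 4.5918
  (11 - 10.8571)^2 = 0.0204
Step 3: Sum of squared deviations = 124.8571
Step 4: Sample variance = 124.8571 / 6 = 20.8095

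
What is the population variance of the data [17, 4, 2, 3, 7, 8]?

25.1389

Step 1: Compute the mean: (17 + 4 + 2 + 3 + 7 + 8) / 6 = 6.8333
Step 2: Compute squared deviations from the mean:
  (17 - 6.8333)^2 = 103.3611
  (4 - 6.8333)^2 = 8.0278
  (2 - 6.8333)^2 = 23.3611
  (3 - 6.8333)^2 = 14.6944
  (7 - 6.8333)^2 = 0.0278
  (8 - 6.8333)^2 = 1.3611
Step 3: Sum of squared deviations = 150.8333
Step 4: Population variance = 150.8333 / 6 = 25.1389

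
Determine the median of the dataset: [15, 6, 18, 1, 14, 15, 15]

15

Step 1: Sort the data in ascending order: [1, 6, 14, 15, 15, 15, 18]
Step 2: The number of values is n = 7.
Step 3: Since n is odd, the median is the middle value at position 4: 15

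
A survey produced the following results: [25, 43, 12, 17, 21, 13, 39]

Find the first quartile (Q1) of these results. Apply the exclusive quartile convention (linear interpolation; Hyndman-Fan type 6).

13

Step 1: Sort the data: [12, 13, 17, 21, 25, 39, 43]
Step 2: n = 7
Step 3: Using the exclusive quartile method:
  Q1 = 13
  Q2 (median) = 21
  Q3 = 39
  IQR = Q3 - Q1 = 39 - 13 = 26
Step 4: Q1 = 13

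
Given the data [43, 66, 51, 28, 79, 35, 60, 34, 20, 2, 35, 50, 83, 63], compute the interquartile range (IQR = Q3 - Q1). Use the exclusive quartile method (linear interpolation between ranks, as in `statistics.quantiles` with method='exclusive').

31.25

Step 1: Sort the data: [2, 20, 28, 34, 35, 35, 43, 50, 51, 60, 63, 66, 79, 83]
Step 2: n = 14
Step 3: Using the exclusive quartile method:
  Q1 = 32.5
  Q2 (median) = 46.5
  Q3 = 63.75
  IQR = Q3 - Q1 = 63.75 - 32.5 = 31.25
Step 4: IQR = 31.25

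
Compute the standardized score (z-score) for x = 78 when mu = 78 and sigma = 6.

0

Step 1: Recall the z-score formula: z = (x - mu) / sigma
Step 2: Substitute values: z = (78 - 78) / 6
Step 3: z = 0 / 6 = 0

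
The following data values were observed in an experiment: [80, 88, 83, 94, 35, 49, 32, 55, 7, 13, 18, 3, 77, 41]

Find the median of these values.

45

Step 1: Sort the data in ascending order: [3, 7, 13, 18, 32, 35, 41, 49, 55, 77, 80, 83, 88, 94]
Step 2: The number of values is n = 14.
Step 3: Since n is even, the median is the average of positions 7 and 8:
  Median = (41 + 49) / 2 = 45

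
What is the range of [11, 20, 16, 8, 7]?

13

Step 1: Identify the maximum value: max = 20
Step 2: Identify the minimum value: min = 7
Step 3: Range = max - min = 20 - 7 = 13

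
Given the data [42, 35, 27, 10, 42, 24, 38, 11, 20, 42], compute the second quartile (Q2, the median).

31

Step 1: Sort the data: [10, 11, 20, 24, 27, 35, 38, 42, 42, 42]
Step 2: n = 10
Step 3: Q2 is the median. Since n is even, it is the average of the values at positions 5 and 6:
  Q2 = (27 + 35) / 2 = 31
Step 4: Q2 = 31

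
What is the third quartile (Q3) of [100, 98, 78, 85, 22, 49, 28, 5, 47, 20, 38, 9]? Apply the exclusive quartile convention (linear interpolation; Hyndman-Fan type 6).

83.25

Step 1: Sort the data: [5, 9, 20, 22, 28, 38, 47, 49, 78, 85, 98, 100]
Step 2: n = 12
Step 3: Using the exclusive quartile method:
  Q1 = 20.5
  Q2 (median) = 42.5
  Q3 = 83.25
  IQR = Q3 - Q1 = 83.25 - 20.5 = 62.75
Step 4: Q3 = 83.25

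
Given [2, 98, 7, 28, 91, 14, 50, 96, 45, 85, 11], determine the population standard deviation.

36.627

Step 1: Compute the mean: 47.9091
Step 2: Sum of squared deviations from the mean: 14756.9091
Step 3: Population variance = 14756.9091 / 11 = 1341.5372
Step 4: Standard deviation = sqrt(1341.5372) = 36.627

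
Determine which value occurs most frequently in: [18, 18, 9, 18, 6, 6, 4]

18

Step 1: Count the frequency of each value:
  4: appears 1 time(s)
  6: appears 2 time(s)
  9: appears 1 time(s)
  18: appears 3 time(s)
Step 2: The value 18 appears most frequently (3 times).
Step 3: Mode = 18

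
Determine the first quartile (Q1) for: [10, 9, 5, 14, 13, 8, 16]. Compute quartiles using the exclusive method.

8

Step 1: Sort the data: [5, 8, 9, 10, 13, 14, 16]
Step 2: n = 7
Step 3: Using the exclusive quartile method:
  Q1 = 8
  Q2 (median) = 10
  Q3 = 14
  IQR = Q3 - Q1 = 14 - 8 = 6
Step 4: Q1 = 8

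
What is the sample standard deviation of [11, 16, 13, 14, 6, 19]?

4.446

Step 1: Compute the mean: 13.1667
Step 2: Sum of squared deviations from the mean: 98.8333
Step 3: Sample variance = 98.8333 / 5 = 19.7667
Step 4: Standard deviation = sqrt(19.7667) = 4.446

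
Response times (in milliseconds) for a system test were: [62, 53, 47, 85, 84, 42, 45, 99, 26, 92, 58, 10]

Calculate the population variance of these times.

679.4097

Step 1: Compute the mean: (62 + 53 + 47 + 85 + 84 + 42 + 45 + 99 + 26 + 92 + 58 + 10) / 12 = 58.5833
Step 2: Compute squared deviations from the mean:
  (62 - 58.5833)^2 = 11.6736
  (53 - 58.5833)^2 = 31.1736
  (47 - 58.5833)^2 = 134.1736
  (85 - 58.5833)^2 = 697.8403
  (84 - 58.5833)^2 = 646.0069
  (42 - 58.5833)^2 = 275.0069
  (45 - 58.5833)^2 = 184.5069
  (99 - 58.5833)^2 = 1633.5069
  (26 - 58.5833)^2 = 1061.6736
  (92 - 58.5833)^2 = 1116.6736
  (58 - 58.5833)^2 = 0.3403
  (10 - 58.5833)^2 = 2360.3403
Step 3: Sum of squared deviations = 8152.9167
Step 4: Population variance = 8152.9167 / 12 = 679.4097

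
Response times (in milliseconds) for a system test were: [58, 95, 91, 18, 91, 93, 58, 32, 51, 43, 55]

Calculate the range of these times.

77

Step 1: Identify the maximum value: max = 95
Step 2: Identify the minimum value: min = 18
Step 3: Range = max - min = 95 - 18 = 77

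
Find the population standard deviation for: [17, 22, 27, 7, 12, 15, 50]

13.1242

Step 1: Compute the mean: 21.4286
Step 2: Sum of squared deviations from the mean: 1205.7143
Step 3: Population variance = 1205.7143 / 7 = 172.2449
Step 4: Standard deviation = sqrt(172.2449) = 13.1242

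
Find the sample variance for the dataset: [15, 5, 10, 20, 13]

31.3

Step 1: Compute the mean: (15 + 5 + 10 + 20 + 13) / 5 = 12.6
Step 2: Compute squared deviations from the mean:
  (15 - 12.6)^2 = 5.76
  (5 - 12.6)^2 = 57.76
  (10 - 12.6)^2 = 6.76
  (20 - 12.6)^2 = 54.76
  (13 - 12.6)^2 = 0.16
Step 3: Sum of squared deviations = 125.2
Step 4: Sample variance = 125.2 / 4 = 31.3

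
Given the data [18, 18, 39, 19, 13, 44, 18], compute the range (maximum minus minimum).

31

Step 1: Identify the maximum value: max = 44
Step 2: Identify the minimum value: min = 13
Step 3: Range = max - min = 44 - 13 = 31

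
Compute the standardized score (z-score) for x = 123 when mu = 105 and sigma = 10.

1.8

Step 1: Recall the z-score formula: z = (x - mu) / sigma
Step 2: Substitute values: z = (123 - 105) / 10
Step 3: z = 18 / 10 = 1.8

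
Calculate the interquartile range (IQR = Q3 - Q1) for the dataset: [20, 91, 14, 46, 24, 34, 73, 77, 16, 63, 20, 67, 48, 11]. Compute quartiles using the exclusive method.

49.5

Step 1: Sort the data: [11, 14, 16, 20, 20, 24, 34, 46, 48, 63, 67, 73, 77, 91]
Step 2: n = 14
Step 3: Using the exclusive quartile method:
  Q1 = 19
  Q2 (median) = 40
  Q3 = 68.5
  IQR = Q3 - Q1 = 68.5 - 19 = 49.5
Step 4: IQR = 49.5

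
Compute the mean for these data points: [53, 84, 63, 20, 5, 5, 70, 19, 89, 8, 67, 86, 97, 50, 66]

52.1333

Step 1: Sum all values: 53 + 84 + 63 + 20 + 5 + 5 + 70 + 19 + 89 + 8 + 67 + 86 + 97 + 50 + 66 = 782
Step 2: Count the number of values: n = 15
Step 3: Mean = sum / n = 782 / 15 = 52.1333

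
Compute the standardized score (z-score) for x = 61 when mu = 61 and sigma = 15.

0

Step 1: Recall the z-score formula: z = (x - mu) / sigma
Step 2: Substitute values: z = (61 - 61) / 15
Step 3: z = 0 / 15 = 0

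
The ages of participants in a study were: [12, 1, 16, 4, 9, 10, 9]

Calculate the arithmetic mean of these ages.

8.7143

Step 1: Sum all values: 12 + 1 + 16 + 4 + 9 + 10 + 9 = 61
Step 2: Count the number of values: n = 7
Step 3: Mean = sum / n = 61 / 7 = 8.7143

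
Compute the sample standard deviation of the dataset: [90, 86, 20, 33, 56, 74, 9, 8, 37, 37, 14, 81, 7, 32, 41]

29.2151

Step 1: Compute the mean: 41.6667
Step 2: Sum of squared deviations from the mean: 11949.3333
Step 3: Sample variance = 11949.3333 / 14 = 853.5238
Step 4: Standard deviation = sqrt(853.5238) = 29.2151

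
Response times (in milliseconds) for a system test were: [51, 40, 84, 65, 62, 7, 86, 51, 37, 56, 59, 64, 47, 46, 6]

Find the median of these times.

51

Step 1: Sort the data in ascending order: [6, 7, 37, 40, 46, 47, 51, 51, 56, 59, 62, 64, 65, 84, 86]
Step 2: The number of values is n = 15.
Step 3: Since n is odd, the median is the middle value at position 8: 51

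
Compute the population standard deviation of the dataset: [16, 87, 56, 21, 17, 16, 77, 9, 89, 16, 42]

29.8705

Step 1: Compute the mean: 40.5455
Step 2: Sum of squared deviations from the mean: 9814.7273
Step 3: Population variance = 9814.7273 / 11 = 892.2479
Step 4: Standard deviation = sqrt(892.2479) = 29.8705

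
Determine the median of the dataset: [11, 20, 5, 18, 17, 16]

16.5

Step 1: Sort the data in ascending order: [5, 11, 16, 17, 18, 20]
Step 2: The number of values is n = 6.
Step 3: Since n is even, the median is the average of positions 3 and 4:
  Median = (16 + 17) / 2 = 16.5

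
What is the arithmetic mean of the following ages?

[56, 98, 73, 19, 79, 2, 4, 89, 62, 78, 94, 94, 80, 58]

63.2857

Step 1: Sum all values: 56 + 98 + 73 + 19 + 79 + 2 + 4 + 89 + 62 + 78 + 94 + 94 + 80 + 58 = 886
Step 2: Count the number of values: n = 14
Step 3: Mean = sum / n = 886 / 14 = 63.2857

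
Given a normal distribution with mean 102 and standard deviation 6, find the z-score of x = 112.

1.6667

Step 1: Recall the z-score formula: z = (x - mu) / sigma
Step 2: Substitute values: z = (112 - 102) / 6
Step 3: z = 10 / 6 = 1.6667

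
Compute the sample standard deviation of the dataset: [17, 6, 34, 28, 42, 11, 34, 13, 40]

13.4629

Step 1: Compute the mean: 25
Step 2: Sum of squared deviations from the mean: 1450
Step 3: Sample variance = 1450 / 8 = 181.25
Step 4: Standard deviation = sqrt(181.25) = 13.4629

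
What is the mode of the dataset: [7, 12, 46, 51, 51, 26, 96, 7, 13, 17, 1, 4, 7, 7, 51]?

7

Step 1: Count the frequency of each value:
  1: appears 1 time(s)
  4: appears 1 time(s)
  7: appears 4 time(s)
  12: appears 1 time(s)
  13: appears 1 time(s)
  17: appears 1 time(s)
  26: appears 1 time(s)
  46: appears 1 time(s)
  51: appears 3 time(s)
  96: appears 1 time(s)
Step 2: The value 7 appears most frequently (4 times).
Step 3: Mode = 7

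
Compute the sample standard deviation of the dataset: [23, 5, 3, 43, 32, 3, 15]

15.6707

Step 1: Compute the mean: 17.7143
Step 2: Sum of squared deviations from the mean: 1473.4286
Step 3: Sample variance = 1473.4286 / 6 = 245.5714
Step 4: Standard deviation = sqrt(245.5714) = 15.6707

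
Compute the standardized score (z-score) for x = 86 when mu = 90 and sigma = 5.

-0.8

Step 1: Recall the z-score formula: z = (x - mu) / sigma
Step 2: Substitute values: z = (86 - 90) / 5
Step 3: z = -4 / 5 = -0.8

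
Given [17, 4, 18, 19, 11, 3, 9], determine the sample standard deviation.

6.6297

Step 1: Compute the mean: 11.5714
Step 2: Sum of squared deviations from the mean: 263.7143
Step 3: Sample variance = 263.7143 / 6 = 43.9524
Step 4: Standard deviation = sqrt(43.9524) = 6.6297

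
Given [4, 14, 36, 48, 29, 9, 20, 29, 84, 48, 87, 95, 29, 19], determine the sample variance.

880.4011

Step 1: Compute the mean: (4 + 14 + 36 + 48 + 29 + 9 + 20 + 29 + 84 + 48 + 87 + 95 + 29 + 19) / 14 = 39.3571
Step 2: Compute squared deviations from the mean:
  (4 - 39.3571)^2 = 1250.1276
  (14 - 39.3571)^2 = 642.9847
  (36 - 39.3571)^2 = 11.2704
  (48 - 39.3571)^2 = 74.699
  (29 - 39.3571)^2 = 107.2704
  (9 - 39.3571)^2 = 921.5561
  (20 - 39.3571)^2 = 374.699
  (29 - 39.3571)^2 = 107.2704
  (84 - 39.3571)^2 = 1992.9847
  (48 - 39.3571)^2 = 74.699
  (87 - 39.3571)^2 = 2269.8418
  (95 - 39.3571)^2 = 3096.1276
  (29 - 39.3571)^2 = 107.2704
  (19 - 39.3571)^2 = 414.4133
Step 3: Sum of squared deviations = 11445.2143
Step 4: Sample variance = 11445.2143 / 13 = 880.4011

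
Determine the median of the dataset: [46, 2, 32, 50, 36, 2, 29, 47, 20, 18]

30.5

Step 1: Sort the data in ascending order: [2, 2, 18, 20, 29, 32, 36, 46, 47, 50]
Step 2: The number of values is n = 10.
Step 3: Since n is even, the median is the average of positions 5 and 6:
  Median = (29 + 32) / 2 = 30.5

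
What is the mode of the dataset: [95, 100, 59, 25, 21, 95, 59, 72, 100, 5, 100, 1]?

100

Step 1: Count the frequency of each value:
  1: appears 1 time(s)
  5: appears 1 time(s)
  21: appears 1 time(s)
  25: appears 1 time(s)
  59: appears 2 time(s)
  72: appears 1 time(s)
  95: appears 2 time(s)
  100: appears 3 time(s)
Step 2: The value 100 appears most frequently (3 times).
Step 3: Mode = 100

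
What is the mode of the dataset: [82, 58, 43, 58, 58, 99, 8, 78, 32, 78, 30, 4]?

58

Step 1: Count the frequency of each value:
  4: appears 1 time(s)
  8: appears 1 time(s)
  30: appears 1 time(s)
  32: appears 1 time(s)
  43: appears 1 time(s)
  58: appears 3 time(s)
  78: appears 2 time(s)
  82: appears 1 time(s)
  99: appears 1 time(s)
Step 2: The value 58 appears most frequently (3 times).
Step 3: Mode = 58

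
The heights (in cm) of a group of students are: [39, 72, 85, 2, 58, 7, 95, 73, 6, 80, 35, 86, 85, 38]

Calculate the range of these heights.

93

Step 1: Identify the maximum value: max = 95
Step 2: Identify the minimum value: min = 2
Step 3: Range = max - min = 95 - 2 = 93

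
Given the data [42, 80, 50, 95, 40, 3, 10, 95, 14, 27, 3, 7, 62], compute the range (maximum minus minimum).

92

Step 1: Identify the maximum value: max = 95
Step 2: Identify the minimum value: min = 3
Step 3: Range = max - min = 95 - 3 = 92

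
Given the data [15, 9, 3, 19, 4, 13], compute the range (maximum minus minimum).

16

Step 1: Identify the maximum value: max = 19
Step 2: Identify the minimum value: min = 3
Step 3: Range = max - min = 19 - 3 = 16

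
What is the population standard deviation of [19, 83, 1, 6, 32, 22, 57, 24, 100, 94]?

35.0308

Step 1: Compute the mean: 43.8
Step 2: Sum of squared deviations from the mean: 12271.6
Step 3: Population variance = 12271.6 / 10 = 1227.16
Step 4: Standard deviation = sqrt(1227.16) = 35.0308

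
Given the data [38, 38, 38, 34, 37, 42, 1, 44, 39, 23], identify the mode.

38

Step 1: Count the frequency of each value:
  1: appears 1 time(s)
  23: appears 1 time(s)
  34: appears 1 time(s)
  37: appears 1 time(s)
  38: appears 3 time(s)
  39: appears 1 time(s)
  42: appears 1 time(s)
  44: appears 1 time(s)
Step 2: The value 38 appears most frequently (3 times).
Step 3: Mode = 38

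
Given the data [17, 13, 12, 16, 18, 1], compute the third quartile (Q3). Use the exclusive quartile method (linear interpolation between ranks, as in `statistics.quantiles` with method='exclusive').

17.25

Step 1: Sort the data: [1, 12, 13, 16, 17, 18]
Step 2: n = 6
Step 3: Using the exclusive quartile method:
  Q1 = 9.25
  Q2 (median) = 14.5
  Q3 = 17.25
  IQR = Q3 - Q1 = 17.25 - 9.25 = 8
Step 4: Q3 = 17.25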